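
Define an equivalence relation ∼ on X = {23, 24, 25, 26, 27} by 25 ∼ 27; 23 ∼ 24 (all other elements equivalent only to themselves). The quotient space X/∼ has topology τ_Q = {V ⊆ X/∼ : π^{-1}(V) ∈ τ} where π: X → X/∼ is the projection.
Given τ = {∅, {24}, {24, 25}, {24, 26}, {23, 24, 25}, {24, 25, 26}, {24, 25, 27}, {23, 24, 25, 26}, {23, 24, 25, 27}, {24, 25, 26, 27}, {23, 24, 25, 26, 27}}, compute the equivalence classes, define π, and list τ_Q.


X/∼ = {[23=24], [25=27], [26]}; |τ_Q| = 3.

Equivalence classes: [23=24], [25=27], [26].
Quotient map π: X → X/∼ sends 23 ↦ [23=24], 24 ↦ [23=24], 25 ↦ [25=27], 26 ↦ [26], 27 ↦ [25=27].
For each subset V ⊆ X/∼, compute π^{-1}(V) ⊆ X and check whether π^{-1}(V) ∈ τ. V is open in τ_Q iff π^{-1}(V) ∈ τ.
  V = {}: π^{-1}(V) = ∅ ∈ τ ✓.
  V = {[23=24]}: π^{-1}(V) = {23, 24} ∉ τ ✗.
  V = {[25=27]}: π^{-1}(V) = {25, 27} ∉ τ ✗.
  V = {[23=24], [25=27]}: π^{-1}(V) = {23, 24, 25, 27} ∈ τ ✓.
  V = {[26]}: π^{-1}(V) = {26} ∉ τ ✗.
  V = {[23=24], [26]}: π^{-1}(V) = {23, 24, 26} ∉ τ ✗.
  V = {[25=27], [26]}: π^{-1}(V) = {25, 26, 27} ∉ τ ✗.
  V = {[23=24], [25=27], [26]}: π^{-1}(V) = {23, 24, 25, 26, 27} ∈ τ ✓.
Open sets in the quotient: τ_Q = {{}, {[23=24], [25=27]}, {[23=24], [25=27], [26]}} (3 elements).


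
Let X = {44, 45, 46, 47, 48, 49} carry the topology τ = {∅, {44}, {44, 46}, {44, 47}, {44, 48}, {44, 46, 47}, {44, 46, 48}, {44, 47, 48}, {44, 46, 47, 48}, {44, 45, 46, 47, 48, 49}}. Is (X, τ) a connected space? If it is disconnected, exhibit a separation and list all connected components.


(X, τ) is connected.

Find clopen sets (U ∈ τ with X ∖ U ∈ τ):
  U = ∅, X ∖ U = {44, 45, 46, 47, 48, 49} — both open, so U is clopen.
  U = {44, 45, 46, 47, 48, 49}, X ∖ U = ∅ — both open, so U is clopen.
Only trivial clopens (∅ and X) exist, so (X, τ) is connected.
Compute connected components by grouping points that agree on all clopens:
  component: {44, 45, 46, 47, 48, 49}


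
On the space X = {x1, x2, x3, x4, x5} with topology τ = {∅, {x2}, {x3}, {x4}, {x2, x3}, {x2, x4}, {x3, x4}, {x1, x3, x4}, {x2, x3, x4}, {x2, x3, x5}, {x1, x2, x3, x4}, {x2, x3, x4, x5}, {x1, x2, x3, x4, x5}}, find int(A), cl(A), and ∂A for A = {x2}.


int(A) = {x2}, cl(A) = {x2, x5}, ∂A = {x5}.

Closed sets in (X, τ) are complements of opens:
  closed(X, τ) = {∅, {x1}, {x5}, {x1, x4}, {x1, x5}, {x2, x5}, {x1, x2, x5}, {x1, x3, x5}, {x1, x4, x5}, {x1, x2, x3, x5}, {x1, x2, x4, x5}, {x1, x3, x4, x5}, {x1, x2, x3, x4, x5}}.
int(A) = ⋃ {U ∈ τ : U ⊆ A}. Opens contained in A: ∅, {x2}.
Taking the union of these: int(A) = {x2}.
cl(A) = ⋂ {C closed : A ⊆ C}. Closed sets containing A: {x2, x5}, {x1, x2, x5}, {x1, x2, x3, x5}, {x1, x2, x4, x5}, {x1, x2, x3, x4, x5}.
Intersecting these: cl(A) = {x2, x5}.
∂A = cl(A) ∖ int(A) = {x2, x5} ∖ {x2} = {x5}.


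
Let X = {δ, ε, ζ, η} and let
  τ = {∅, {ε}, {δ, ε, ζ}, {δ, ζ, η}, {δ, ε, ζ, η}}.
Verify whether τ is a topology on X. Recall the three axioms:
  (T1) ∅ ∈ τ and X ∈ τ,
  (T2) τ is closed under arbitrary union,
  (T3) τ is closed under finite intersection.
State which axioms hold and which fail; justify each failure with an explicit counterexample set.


τ is NOT a topology on X.

Axiom (T1): ∅ ∈ τ? Yes; X ∈ τ? Yes.
Axiom (T2/T3): check pairwise unions and intersections of members of τ.
Counterexample for (T3): {δ, ε, ζ} ∩ {δ, ζ, η} = {δ, ζ} ∉ τ. Therefore τ is NOT a topology.


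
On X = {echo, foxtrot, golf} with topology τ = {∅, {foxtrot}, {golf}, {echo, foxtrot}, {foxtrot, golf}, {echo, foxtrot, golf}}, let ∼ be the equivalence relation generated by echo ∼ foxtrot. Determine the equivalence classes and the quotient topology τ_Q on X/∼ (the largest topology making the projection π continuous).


X/∼ = {[echo=foxtrot], [golf]}; |τ_Q| = 4.

Equivalence classes: [echo=foxtrot], [golf].
Quotient map π: X → X/∼ sends echo ↦ [echo=foxtrot], foxtrot ↦ [echo=foxtrot], golf ↦ [golf].
For each subset V ⊆ X/∼, compute π^{-1}(V) ⊆ X and check whether π^{-1}(V) ∈ τ. V is open in τ_Q iff π^{-1}(V) ∈ τ.
  V = {}: π^{-1}(V) = ∅ ∈ τ ✓.
  V = {[echo=foxtrot]}: π^{-1}(V) = {echo, foxtrot} ∈ τ ✓.
  V = {[golf]}: π^{-1}(V) = {golf} ∈ τ ✓.
  V = {[echo=foxtrot], [golf]}: π^{-1}(V) = {echo, foxtrot, golf} ∈ τ ✓.
Open sets in the quotient: τ_Q = {{}, {[echo=foxtrot]}, {[golf]}, {[echo=foxtrot], [golf]}} (4 elements).


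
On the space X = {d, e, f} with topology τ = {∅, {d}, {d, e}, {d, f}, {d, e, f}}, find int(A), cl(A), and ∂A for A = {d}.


int(A) = {d}, cl(A) = {d, e, f}, ∂A = {e, f}.

Closed sets in (X, τ) are complements of opens:
  closed(X, τ) = {∅, {e}, {f}, {e, f}, {d, e, f}}.
int(A) = ⋃ {U ∈ τ : U ⊆ A}. Opens contained in A: ∅, {d}.
Taking the union of these: int(A) = {d}.
cl(A) = ⋂ {C closed : A ⊆ C}. Closed sets containing A: {d, e, f}.
Intersecting these: cl(A) = {d, e, f}.
∂A = cl(A) ∖ int(A) = {d, e, f} ∖ {d} = {e, f}.


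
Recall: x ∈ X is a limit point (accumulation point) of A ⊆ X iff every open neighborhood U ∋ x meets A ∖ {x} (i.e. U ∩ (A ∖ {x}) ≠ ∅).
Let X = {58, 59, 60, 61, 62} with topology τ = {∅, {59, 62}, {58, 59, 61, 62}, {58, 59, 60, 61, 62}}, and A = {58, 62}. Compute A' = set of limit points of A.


A' = {58, 59, 60, 61}

For each x ∈ X, list the open sets U ∈ τ with x ∈ U, then check whether U ∩ (A ∖ {x}) ≠ ∅ for every such U.
  x = 58: opens ∋ x are {58, 59, 61, 62}, {58, 59, 60, 61, 62}; each meets A ∖ {58}, so x IS a limit point.
  x = 59: opens ∋ x are {59, 62}, {58, 59, 61, 62}, {58, 59, 60, 61, 62}; each meets A ∖ {59}, so x IS a limit point.
  x = 60: opens ∋ x are {58, 59, 60, 61, 62}; each meets A ∖ {60}, so x IS a limit point.
  x = 61: opens ∋ x are {58, 59, 61, 62}, {58, 59, 60, 61, 62}; each meets A ∖ {61}, so x IS a limit point.
  x = 62: open {59, 62} ∋ x has {59, 62} ∩ (A ∖ {62}) = ∅, so x is NOT a limit point.
Collecting: A' = {58, 59, 60, 61}.


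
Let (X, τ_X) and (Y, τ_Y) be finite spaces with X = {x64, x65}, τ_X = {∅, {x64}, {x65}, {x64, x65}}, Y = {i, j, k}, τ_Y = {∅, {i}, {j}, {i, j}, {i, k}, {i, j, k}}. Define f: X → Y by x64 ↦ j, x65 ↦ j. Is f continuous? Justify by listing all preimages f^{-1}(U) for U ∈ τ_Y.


f IS continuous.

Compute f^{-1}(U) for each U ∈ τ_Y:
  U = ∅: f^{-1}(U) = ∅ ∈ τ_X ✓.
  U = {i}: f^{-1}(U) = ∅ ∈ τ_X ✓.
  U = {j}: f^{-1}(U) = {x64, x65} ∈ τ_X ✓.
  U = {i, j}: f^{-1}(U) = {x64, x65} ∈ τ_X ✓.
  U = {i, k}: f^{-1}(U) = ∅ ∈ τ_X ✓.
  U = {i, j, k}: f^{-1}(U) = {x64, x65} ∈ τ_X ✓.
Every preimage lies in τ_X, so f IS continuous.


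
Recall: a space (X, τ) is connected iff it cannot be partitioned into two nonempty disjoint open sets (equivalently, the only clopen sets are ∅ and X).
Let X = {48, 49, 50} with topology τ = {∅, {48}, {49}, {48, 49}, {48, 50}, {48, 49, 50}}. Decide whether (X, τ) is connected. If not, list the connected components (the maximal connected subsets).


(X, τ) is disconnected; components = [{49}, {48, 50}].

Find clopen sets (U ∈ τ with X ∖ U ∈ τ):
  U = ∅, X ∖ U = {48, 49, 50} — both open, so U is clopen.
  U = {49}, X ∖ U = {48, 50} — both open, so U is clopen.
  U = {48, 50}, X ∖ U = {49} — both open, so U is clopen.
  U = {48, 49, 50}, X ∖ U = ∅ — both open, so U is clopen.
Nontrivial clopen(s) exist: e.g. {49}. So (X, τ) is disconnected.
Compute connected components by grouping points that agree on all clopens:
  component: {49}
  component: {48, 50}


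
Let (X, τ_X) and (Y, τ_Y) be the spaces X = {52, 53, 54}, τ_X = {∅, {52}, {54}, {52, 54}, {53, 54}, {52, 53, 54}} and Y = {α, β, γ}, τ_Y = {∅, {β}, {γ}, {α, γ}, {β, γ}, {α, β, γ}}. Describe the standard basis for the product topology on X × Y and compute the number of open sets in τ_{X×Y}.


Basis B = {∅ × ∅, {52} × {β}, {52} × {γ}, {54} × {β}, {54} × {γ}, {52} × {α, γ}, {52} × {β, γ}, {52, 54} × {β}, {52, 54} × {γ}, {53, 54} × {β}, {53, 54} × {γ}, {54} × {α, γ}, {54} × {β, γ}, {52} × {α, β, γ}, {52, 53, 54} × {β}, {52, 53, 54} × {γ}, {54} × {α, β, γ}, {52, 54} × {α, γ}, {52, 54} × {β, γ}, {53, 54} × {α, γ}, {53, 54} × {β, γ}, {52, 54} × {α, β, γ}, {52, 53, 54} × {α, γ}, {52, 53, 54} × {β, γ}, {53, 54} × {α, β, γ}, {52, 53, 54} × {α, β, γ}}; |τ_{X×Y}| = 108.

Enumerate products U × V with U ∈ τ_X, V ∈ τ_Y (deduplicated):
  ∅ × ∅ = {} (∅)
  {52} × {β} = {(52,β)}
  {52} × {γ} = {(52,γ)}
  {54} × {β} = {(54,β)}
  {54} × {γ} = {(54,γ)}
  {52} × {α, γ} = {(52,α), (52,γ)}
  {52} × {β, γ} = {(52,β), (52,γ)}
  {52, 54} × {β} = {(52,β), (54,β)}
  {52, 54} × {γ} = {(52,γ), (54,γ)}
  {53, 54} × {β} = {(53,β), (54,β)}
  {53, 54} × {γ} = {(53,γ), (54,γ)}
  {54} × {α, γ} = {(54,α), (54,γ)}
  {54} × {β, γ} = {(54,β), (54,γ)}
  {52} × {α, β, γ} = {(52,α), (52,β), (52,γ)}
  {52, 53, 54} × {β} = {(52,β), (53,β), (54,β)}
  {52, 53, 54} × {γ} = {(52,γ), (53,γ), (54,γ)}
  {54} × {α, β, γ} = {(54,α), (54,β), (54,γ)}
  {52, 54} × {α, γ} = {(52,α), (52,γ), (54,α), (54,γ)}
  {52, 54} × {β, γ} = {(52,β), (52,γ), (54,β), (54,γ)}
  {53, 54} × {α, γ} = {(53,α), (53,γ), (54,α), (54,γ)}
  {53, 54} × {β, γ} = {(53,β), (53,γ), (54,β), (54,γ)}
  {52, 54} × {α, β, γ} = {(52,α), (52,β), (52,γ), (54,α), (54,β), (54,γ)}
  {52, 53, 54} × {α, γ} = {(52,α), (52,γ), (53,α), (53,γ), (54,α), (54,γ)}
  {52, 53, 54} × {β, γ} = {(52,β), (52,γ), (53,β), (53,γ), (54,β), (54,γ)}
  {53, 54} × {α, β, γ} = {(53,α), (53,β), (53,γ), (54,α), (54,β), (54,γ)}
  {52, 53, 54} × {α, β, γ} = {(52,α), (52,β), (52,γ), (53,α), (53,β), (53,γ), (54,α), (54,β), (54,γ)}
These 26 distinct sets form the basis B.
Close under arbitrary unions to get τ_{X×Y}; counting gives |τ_{X×Y}| = 108.


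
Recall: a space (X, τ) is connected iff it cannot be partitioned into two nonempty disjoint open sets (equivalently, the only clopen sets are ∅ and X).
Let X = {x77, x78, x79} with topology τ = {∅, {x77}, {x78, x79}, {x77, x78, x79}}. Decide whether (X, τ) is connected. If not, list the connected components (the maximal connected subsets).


(X, τ) is disconnected; components = [{x77}, {x78, x79}].

Find clopen sets (U ∈ τ with X ∖ U ∈ τ):
  U = ∅, X ∖ U = {x77, x78, x79} — both open, so U is clopen.
  U = {x77}, X ∖ U = {x78, x79} — both open, so U is clopen.
  U = {x78, x79}, X ∖ U = {x77} — both open, so U is clopen.
  U = {x77, x78, x79}, X ∖ U = ∅ — both open, so U is clopen.
Nontrivial clopen(s) exist: e.g. {x78, x79}. So (X, τ) is disconnected.
Compute connected components by grouping points that agree on all clopens:
  component: {x77}
  component: {x78, x79}


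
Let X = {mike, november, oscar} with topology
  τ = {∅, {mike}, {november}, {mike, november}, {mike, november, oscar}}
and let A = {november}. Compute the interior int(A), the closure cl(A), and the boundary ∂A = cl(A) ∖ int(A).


int(A) = {november}, cl(A) = {november, oscar}, ∂A = {oscar}.

Closed sets in (X, τ) are complements of opens:
  closed(X, τ) = {∅, {oscar}, {mike, oscar}, {november, oscar}, {mike, november, oscar}}.
int(A) = ⋃ {U ∈ τ : U ⊆ A}. Opens contained in A: ∅, {november}.
Taking the union of these: int(A) = {november}.
cl(A) = ⋂ {C closed : A ⊆ C}. Closed sets containing A: {november, oscar}, {mike, november, oscar}.
Intersecting these: cl(A) = {november, oscar}.
∂A = cl(A) ∖ int(A) = {november, oscar} ∖ {november} = {oscar}.


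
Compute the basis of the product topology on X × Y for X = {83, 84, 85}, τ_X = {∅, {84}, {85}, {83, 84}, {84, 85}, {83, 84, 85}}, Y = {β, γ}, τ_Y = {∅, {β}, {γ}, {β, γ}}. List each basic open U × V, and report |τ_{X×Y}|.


Basis B = {∅ × ∅, {84} × {β}, {84} × {γ}, {85} × {β}, {85} × {γ}, {83, 84} × {β}, {83, 84} × {γ}, {84} × {β, γ}, {84, 85} × {β}, {84, 85} × {γ}, {85} × {β, γ}, {83, 84, 85} × {β}, {83, 84, 85} × {γ}, {83, 84} × {β, γ}, {84, 85} × {β, γ}, {83, 84, 85} × {β, γ}}; |τ_{X×Y}| = 36.

Enumerate products U × V with U ∈ τ_X, V ∈ τ_Y (deduplicated):
  ∅ × ∅ = {} (∅)
  {84} × {β} = {(84,β)}
  {84} × {γ} = {(84,γ)}
  {85} × {β} = {(85,β)}
  {85} × {γ} = {(85,γ)}
  {83, 84} × {β} = {(83,β), (84,β)}
  {83, 84} × {γ} = {(83,γ), (84,γ)}
  {84} × {β, γ} = {(84,β), (84,γ)}
  {84, 85} × {β} = {(84,β), (85,β)}
  {84, 85} × {γ} = {(84,γ), (85,γ)}
  {85} × {β, γ} = {(85,β), (85,γ)}
  {83, 84, 85} × {β} = {(83,β), (84,β), (85,β)}
  {83, 84, 85} × {γ} = {(83,γ), (84,γ), (85,γ)}
  {83, 84} × {β, γ} = {(83,β), (83,γ), (84,β), (84,γ)}
  {84, 85} × {β, γ} = {(84,β), (84,γ), (85,β), (85,γ)}
  {83, 84, 85} × {β, γ} = {(83,β), (83,γ), (84,β), (84,γ), (85,β), (85,γ)}
These 16 distinct sets form the basis B.
Close under arbitrary unions to get τ_{X×Y}; counting gives |τ_{X×Y}| = 36.


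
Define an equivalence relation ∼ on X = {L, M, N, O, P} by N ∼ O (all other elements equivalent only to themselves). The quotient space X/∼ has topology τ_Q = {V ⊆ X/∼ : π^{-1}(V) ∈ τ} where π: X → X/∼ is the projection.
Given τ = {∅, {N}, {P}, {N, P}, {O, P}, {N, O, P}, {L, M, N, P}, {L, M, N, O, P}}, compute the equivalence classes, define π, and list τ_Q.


X/∼ = {[L], [M], [N=O], [P]}; |τ_Q| = 4.

Equivalence classes: [L], [M], [N=O], [P].
Quotient map π: X → X/∼ sends L ↦ [L], M ↦ [M], N ↦ [N=O], O ↦ [N=O], P ↦ [P].
For each subset V ⊆ X/∼, compute π^{-1}(V) ⊆ X and check whether π^{-1}(V) ∈ τ. V is open in τ_Q iff π^{-1}(V) ∈ τ.
  V = {}: π^{-1}(V) = ∅ ∈ τ ✓.
  V = {[L]}: π^{-1}(V) = {L} ∉ τ ✗.
  V = {[M]}: π^{-1}(V) = {M} ∉ τ ✗.
  V = {[L], [M]}: π^{-1}(V) = {L, M} ∉ τ ✗.
  V = {[N=O]}: π^{-1}(V) = {N, O} ∉ τ ✗.
  V = {[L], [N=O]}: π^{-1}(V) = {L, N, O} ∉ τ ✗.
  V = {[M], [N=O]}: π^{-1}(V) = {M, N, O} ∉ τ ✗.
  V = {[L], [M], [N=O]}: π^{-1}(V) = {L, M, N, O} ∉ τ ✗.
  V = {[P]}: π^{-1}(V) = {P} ∈ τ ✓.
  V = {[L], [P]}: π^{-1}(V) = {L, P} ∉ τ ✗.
  V = {[M], [P]}: π^{-1}(V) = {M, P} ∉ τ ✗.
  V = {[L], [M], [P]}: π^{-1}(V) = {L, M, P} ∉ τ ✗.
  V = {[N=O], [P]}: π^{-1}(V) = {N, O, P} ∈ τ ✓.
  V = {[L], [N=O], [P]}: π^{-1}(V) = {L, N, O, P} ∉ τ ✗.
  V = {[M], [N=O], [P]}: π^{-1}(V) = {M, N, O, P} ∉ τ ✗.
  V = {[L], [M], [N=O], [P]}: π^{-1}(V) = {L, M, N, O, P} ∈ τ ✓.
Open sets in the quotient: τ_Q = {{}, {[P]}, {[N=O], [P]}, {[L], [M], [N=O], [P]}} (4 elements).


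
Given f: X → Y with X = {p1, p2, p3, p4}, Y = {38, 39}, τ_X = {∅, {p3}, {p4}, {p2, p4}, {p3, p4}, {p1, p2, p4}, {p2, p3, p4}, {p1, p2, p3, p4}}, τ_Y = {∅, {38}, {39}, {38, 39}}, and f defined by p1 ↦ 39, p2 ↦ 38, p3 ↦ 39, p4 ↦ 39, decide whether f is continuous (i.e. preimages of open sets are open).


f is NOT continuous.

Compute f^{-1}(U) for each U ∈ τ_Y:
  U = ∅: f^{-1}(U) = ∅ ∈ τ_X ✓.
  U = {38}: f^{-1}(U) = {p2} ∉ τ_X ✗.
  U = {39}: f^{-1}(U) = {p1, p3, p4} ∉ τ_X ✗.
  U = {38, 39}: f^{-1}(U) = {p1, p2, p3, p4} ∈ τ_X ✓.
Found U = {38} with f^{-1}(U) = {p2} not in τ_X. Therefore f is NOT continuous.


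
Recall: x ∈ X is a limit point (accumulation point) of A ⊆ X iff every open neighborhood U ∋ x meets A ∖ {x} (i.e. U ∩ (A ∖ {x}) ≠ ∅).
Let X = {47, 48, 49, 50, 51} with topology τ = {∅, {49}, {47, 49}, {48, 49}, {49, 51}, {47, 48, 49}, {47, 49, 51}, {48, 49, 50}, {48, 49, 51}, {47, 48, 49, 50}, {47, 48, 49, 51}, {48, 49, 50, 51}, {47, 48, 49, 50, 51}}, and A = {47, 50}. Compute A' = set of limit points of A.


A' = ∅

For each x ∈ X, list the open sets U ∈ τ with x ∈ U, then check whether U ∩ (A ∖ {x}) ≠ ∅ for every such U.
  x = 47: open {47, 49} ∋ x has {47, 49} ∩ (A ∖ {47}) = ∅, so x is NOT a limit point.
  x = 48: open {48, 49} ∋ x has {48, 49} ∩ (A ∖ {48}) = ∅, so x is NOT a limit point.
  x = 49: open {49} ∋ x has {49} ∩ (A ∖ {49}) = ∅, so x is NOT a limit point.
  x = 50: open {48, 49, 50} ∋ x has {48, 49, 50} ∩ (A ∖ {50}) = ∅, so x is NOT a limit point.
  x = 51: open {49, 51} ∋ x has {49, 51} ∩ (A ∖ {51}) = ∅, so x is NOT a limit point.
Collecting: A' = ∅.


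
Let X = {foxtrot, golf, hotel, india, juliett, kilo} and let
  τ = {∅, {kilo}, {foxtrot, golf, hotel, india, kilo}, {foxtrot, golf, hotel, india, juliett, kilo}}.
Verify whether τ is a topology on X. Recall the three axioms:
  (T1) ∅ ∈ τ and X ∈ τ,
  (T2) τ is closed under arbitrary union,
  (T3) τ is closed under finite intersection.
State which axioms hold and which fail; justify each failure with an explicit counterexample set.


τ IS a topology on X.

Axiom (T1): ∅ ∈ τ? Yes; X ∈ τ? Yes.
Axiom (T2/T3): check pairwise unions and intersections of members of τ.
All pairwise intersections and unions checked — each lies in τ. Therefore τ satisfies (T1), (T2), (T3): it IS a topology on X.


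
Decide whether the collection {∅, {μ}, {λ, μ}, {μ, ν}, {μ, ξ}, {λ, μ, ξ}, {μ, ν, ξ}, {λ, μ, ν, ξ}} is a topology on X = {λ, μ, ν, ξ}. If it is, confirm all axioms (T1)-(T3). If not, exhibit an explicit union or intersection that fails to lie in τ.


τ is NOT a topology on X.

Axiom (T1): ∅ ∈ τ? Yes; X ∈ τ? Yes.
Axiom (T2/T3): check pairwise unions and intersections of members of τ.
Counterexample for (T2): {λ, μ} ∪ {μ, ν} = {λ, μ, ν} ∉ τ. Therefore τ is NOT a topology.


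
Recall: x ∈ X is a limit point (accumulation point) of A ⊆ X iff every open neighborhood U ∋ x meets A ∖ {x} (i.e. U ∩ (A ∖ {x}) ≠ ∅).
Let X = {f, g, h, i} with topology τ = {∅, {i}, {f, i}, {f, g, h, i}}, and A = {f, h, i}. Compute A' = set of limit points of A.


A' = {f, g, h}

For each x ∈ X, list the open sets U ∈ τ with x ∈ U, then check whether U ∩ (A ∖ {x}) ≠ ∅ for every such U.
  x = f: opens ∋ x are {f, i}, {f, g, h, i}; each meets A ∖ {f}, so x IS a limit point.
  x = g: opens ∋ x are {f, g, h, i}; each meets A ∖ {g}, so x IS a limit point.
  x = h: opens ∋ x are {f, g, h, i}; each meets A ∖ {h}, so x IS a limit point.
  x = i: open {i} ∋ x has {i} ∩ (A ∖ {i}) = ∅, so x is NOT a limit point.
Collecting: A' = {f, g, h}.


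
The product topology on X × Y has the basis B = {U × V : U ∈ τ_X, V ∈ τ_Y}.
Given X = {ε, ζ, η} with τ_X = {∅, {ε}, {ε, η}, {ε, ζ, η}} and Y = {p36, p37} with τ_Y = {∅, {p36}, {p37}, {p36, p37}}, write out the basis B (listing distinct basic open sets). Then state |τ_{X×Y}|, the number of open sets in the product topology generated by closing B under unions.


Basis B = {∅ × ∅, {ε} × {p36}, {ε} × {p37}, {ε} × {p36, p37}, {ε, η} × {p36}, {ε, η} × {p37}, {ε, ζ, η} × {p36}, {ε, ζ, η} × {p37}, {ε, η} × {p36, p37}, {ε, ζ, η} × {p36, p37}}; |τ_{X×Y}| = 16.

Enumerate products U × V with U ∈ τ_X, V ∈ τ_Y (deduplicated):
  ∅ × ∅ = {} (∅)
  {ε} × {p36} = {(ε,p36)}
  {ε} × {p37} = {(ε,p37)}
  {ε} × {p36, p37} = {(ε,p36), (ε,p37)}
  {ε, η} × {p36} = {(ε,p36), (η,p36)}
  {ε, η} × {p37} = {(ε,p37), (η,p37)}
  {ε, ζ, η} × {p36} = {(ε,p36), (ζ,p36), (η,p36)}
  {ε, ζ, η} × {p37} = {(ε,p37), (ζ,p37), (η,p37)}
  {ε, η} × {p36, p37} = {(ε,p36), (ε,p37), (η,p36), (η,p37)}
  {ε, ζ, η} × {p36, p37} = {(ε,p36), (ε,p37), (ζ,p36), (ζ,p37), (η,p36), (η,p37)}
These 10 distinct sets form the basis B.
Close under arbitrary unions to get τ_{X×Y}; counting gives |τ_{X×Y}| = 16.


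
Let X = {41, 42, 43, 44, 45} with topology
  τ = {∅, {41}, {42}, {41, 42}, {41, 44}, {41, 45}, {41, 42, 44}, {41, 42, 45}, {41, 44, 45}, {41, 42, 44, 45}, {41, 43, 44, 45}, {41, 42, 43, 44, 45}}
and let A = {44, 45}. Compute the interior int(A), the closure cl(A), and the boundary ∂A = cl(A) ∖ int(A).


int(A) = ∅, cl(A) = {43, 44, 45}, ∂A = {43, 44, 45}.

Closed sets in (X, τ) are complements of opens:
  closed(X, τ) = {∅, {42}, {43}, {42, 43}, {43, 44}, {43, 45}, {42, 43, 44}, {42, 43, 45}, {43, 44, 45}, {41, 43, 44, 45}, {42, 43, 44, 45}, {41, 42, 43, 44, 45}}.
int(A) = ⋃ {U ∈ τ : U ⊆ A}. Opens contained in A: ∅.
Taking the union of these: int(A) = ∅.
cl(A) = ⋂ {C closed : A ⊆ C}. Closed sets containing A: {43, 44, 45}, {41, 43, 44, 45}, {42, 43, 44, 45}, {41, 42, 43, 44, 45}.
Intersecting these: cl(A) = {43, 44, 45}.
∂A = cl(A) ∖ int(A) = {43, 44, 45} ∖ ∅ = {43, 44, 45}.


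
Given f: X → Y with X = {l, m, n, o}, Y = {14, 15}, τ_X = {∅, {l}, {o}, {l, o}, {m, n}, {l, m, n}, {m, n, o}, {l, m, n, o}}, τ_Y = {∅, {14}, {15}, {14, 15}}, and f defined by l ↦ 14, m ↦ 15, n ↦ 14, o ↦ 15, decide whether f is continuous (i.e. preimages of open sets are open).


f is NOT continuous.

Compute f^{-1}(U) for each U ∈ τ_Y:
  U = ∅: f^{-1}(U) = ∅ ∈ τ_X ✓.
  U = {14}: f^{-1}(U) = {l, n} ∉ τ_X ✗.
  U = {15}: f^{-1}(U) = {m, o} ∉ τ_X ✗.
  U = {14, 15}: f^{-1}(U) = {l, m, n, o} ∈ τ_X ✓.
Found U = {14} with f^{-1}(U) = {l, n} not in τ_X. Therefore f is NOT continuous.


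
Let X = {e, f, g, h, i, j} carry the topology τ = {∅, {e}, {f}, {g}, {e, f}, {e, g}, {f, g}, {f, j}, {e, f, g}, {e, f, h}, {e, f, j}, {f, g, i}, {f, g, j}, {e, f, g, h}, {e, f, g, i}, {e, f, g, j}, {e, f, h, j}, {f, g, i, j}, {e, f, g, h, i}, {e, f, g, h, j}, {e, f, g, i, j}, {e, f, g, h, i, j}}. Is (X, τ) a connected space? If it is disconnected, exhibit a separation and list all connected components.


(X, τ) is connected.

Find clopen sets (U ∈ τ with X ∖ U ∈ τ):
  U = ∅, X ∖ U = {e, f, g, h, i, j} — both open, so U is clopen.
  U = {e, f, g, h, i, j}, X ∖ U = ∅ — both open, so U is clopen.
Only trivial clopens (∅ and X) exist, so (X, τ) is connected.
Compute connected components by grouping points that agree on all clopens:
  component: {e, f, g, h, i, j}


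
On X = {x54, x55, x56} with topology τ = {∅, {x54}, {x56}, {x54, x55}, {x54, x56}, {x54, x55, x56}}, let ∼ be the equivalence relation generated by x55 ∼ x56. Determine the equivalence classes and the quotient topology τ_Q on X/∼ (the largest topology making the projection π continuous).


X/∼ = {[x54], [x55=x56]}; |τ_Q| = 3.

Equivalence classes: [x54], [x55=x56].
Quotient map π: X → X/∼ sends x54 ↦ [x54], x55 ↦ [x55=x56], x56 ↦ [x55=x56].
For each subset V ⊆ X/∼, compute π^{-1}(V) ⊆ X and check whether π^{-1}(V) ∈ τ. V is open in τ_Q iff π^{-1}(V) ∈ τ.
  V = {}: π^{-1}(V) = ∅ ∈ τ ✓.
  V = {[x54]}: π^{-1}(V) = {x54} ∈ τ ✓.
  V = {[x55=x56]}: π^{-1}(V) = {x55, x56} ∉ τ ✗.
  V = {[x54], [x55=x56]}: π^{-1}(V) = {x54, x55, x56} ∈ τ ✓.
Open sets in the quotient: τ_Q = {{}, {[x54]}, {[x54], [x55=x56]}} (3 elements).


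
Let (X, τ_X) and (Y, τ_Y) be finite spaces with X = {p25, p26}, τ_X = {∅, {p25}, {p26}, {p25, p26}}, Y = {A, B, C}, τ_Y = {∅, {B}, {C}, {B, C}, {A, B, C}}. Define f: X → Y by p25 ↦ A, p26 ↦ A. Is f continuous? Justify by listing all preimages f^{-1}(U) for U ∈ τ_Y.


f IS continuous.

Compute f^{-1}(U) for each U ∈ τ_Y:
  U = ∅: f^{-1}(U) = ∅ ∈ τ_X ✓.
  U = {B}: f^{-1}(U) = ∅ ∈ τ_X ✓.
  U = {C}: f^{-1}(U) = ∅ ∈ τ_X ✓.
  U = {B, C}: f^{-1}(U) = ∅ ∈ τ_X ✓.
  U = {A, B, C}: f^{-1}(U) = {p25, p26} ∈ τ_X ✓.
Every preimage lies in τ_X, so f IS continuous.


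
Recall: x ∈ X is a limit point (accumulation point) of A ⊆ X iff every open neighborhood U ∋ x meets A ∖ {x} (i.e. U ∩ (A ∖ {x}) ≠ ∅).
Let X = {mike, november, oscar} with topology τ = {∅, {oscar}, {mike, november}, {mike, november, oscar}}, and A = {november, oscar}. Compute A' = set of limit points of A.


A' = {mike}

For each x ∈ X, list the open sets U ∈ τ with x ∈ U, then check whether U ∩ (A ∖ {x}) ≠ ∅ for every such U.
  x = mike: opens ∋ x are {mike, november}, {mike, november, oscar}; each meets A ∖ {mike}, so x IS a limit point.
  x = november: open {mike, november} ∋ x has {mike, november} ∩ (A ∖ {november}) = ∅, so x is NOT a limit point.
  x = oscar: open {oscar} ∋ x has {oscar} ∩ (A ∖ {oscar}) = ∅, so x is NOT a limit point.
Collecting: A' = {mike}.


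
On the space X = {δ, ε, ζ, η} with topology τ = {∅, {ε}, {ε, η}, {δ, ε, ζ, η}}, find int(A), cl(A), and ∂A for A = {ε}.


int(A) = {ε}, cl(A) = {δ, ε, ζ, η}, ∂A = {δ, ζ, η}.

Closed sets in (X, τ) are complements of opens:
  closed(X, τ) = {∅, {δ, ζ}, {δ, ζ, η}, {δ, ε, ζ, η}}.
int(A) = ⋃ {U ∈ τ : U ⊆ A}. Opens contained in A: ∅, {ε}.
Taking the union of these: int(A) = {ε}.
cl(A) = ⋂ {C closed : A ⊆ C}. Closed sets containing A: {δ, ε, ζ, η}.
Intersecting these: cl(A) = {δ, ε, ζ, η}.
∂A = cl(A) ∖ int(A) = {δ, ε, ζ, η} ∖ {ε} = {δ, ζ, η}.


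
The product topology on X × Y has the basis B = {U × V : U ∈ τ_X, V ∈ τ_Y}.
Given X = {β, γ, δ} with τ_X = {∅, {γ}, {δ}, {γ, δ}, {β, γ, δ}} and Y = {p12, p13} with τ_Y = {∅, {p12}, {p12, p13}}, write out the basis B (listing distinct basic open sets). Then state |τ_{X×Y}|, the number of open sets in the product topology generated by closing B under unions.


Basis B = {∅ × ∅, {γ} × {p12}, {δ} × {p12}, {γ} × {p12, p13}, {γ, δ} × {p12}, {δ} × {p12, p13}, {β, γ, δ} × {p12}, {γ, δ} × {p12, p13}, {β, γ, δ} × {p12, p13}}; |τ_{X×Y}| = 14.

Enumerate products U × V with U ∈ τ_X, V ∈ τ_Y (deduplicated):
  ∅ × ∅ = {} (∅)
  {γ} × {p12} = {(γ,p12)}
  {δ} × {p12} = {(δ,p12)}
  {γ} × {p12, p13} = {(γ,p12), (γ,p13)}
  {γ, δ} × {p12} = {(γ,p12), (δ,p12)}
  {δ} × {p12, p13} = {(δ,p12), (δ,p13)}
  {β, γ, δ} × {p12} = {(β,p12), (γ,p12), (δ,p12)}
  {γ, δ} × {p12, p13} = {(γ,p12), (γ,p13), (δ,p12), (δ,p13)}
  {β, γ, δ} × {p12, p13} = {(β,p12), (β,p13), (γ,p12), (γ,p13), (δ,p12), (δ,p13)}
These 9 distinct sets form the basis B.
Close under arbitrary unions to get τ_{X×Y}; counting gives |τ_{X×Y}| = 14.


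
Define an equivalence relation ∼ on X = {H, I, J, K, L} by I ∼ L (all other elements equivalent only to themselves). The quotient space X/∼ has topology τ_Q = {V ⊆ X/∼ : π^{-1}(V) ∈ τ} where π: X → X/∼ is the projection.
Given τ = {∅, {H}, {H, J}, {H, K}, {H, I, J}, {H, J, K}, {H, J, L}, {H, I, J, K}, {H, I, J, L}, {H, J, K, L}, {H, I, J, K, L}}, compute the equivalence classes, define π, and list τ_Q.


X/∼ = {[H], [I=L], [J], [K]}; |τ_Q| = 7.

Equivalence classes: [H], [I=L], [J], [K].
Quotient map π: X → X/∼ sends H ↦ [H], I ↦ [I=L], J ↦ [J], K ↦ [K], L ↦ [I=L].
For each subset V ⊆ X/∼, compute π^{-1}(V) ⊆ X and check whether π^{-1}(V) ∈ τ. V is open in τ_Q iff π^{-1}(V) ∈ τ.
  V = {}: π^{-1}(V) = ∅ ∈ τ ✓.
  V = {[H]}: π^{-1}(V) = {H} ∈ τ ✓.
  V = {[I=L]}: π^{-1}(V) = {I, L} ∉ τ ✗.
  V = {[H], [I=L]}: π^{-1}(V) = {H, I, L} ∉ τ ✗.
  V = {[J]}: π^{-1}(V) = {J} ∉ τ ✗.
  V = {[H], [J]}: π^{-1}(V) = {H, J} ∈ τ ✓.
  V = {[I=L], [J]}: π^{-1}(V) = {I, J, L} ∉ τ ✗.
  V = {[H], [I=L], [J]}: π^{-1}(V) = {H, I, J, L} ∈ τ ✓.
  V = {[K]}: π^{-1}(V) = {K} ∉ τ ✗.
  V = {[H], [K]}: π^{-1}(V) = {H, K} ∈ τ ✓.
  V = {[I=L], [K]}: π^{-1}(V) = {I, K, L} ∉ τ ✗.
  V = {[H], [I=L], [K]}: π^{-1}(V) = {H, I, K, L} ∉ τ ✗.
  V = {[J], [K]}: π^{-1}(V) = {J, K} ∉ τ ✗.
  V = {[H], [J], [K]}: π^{-1}(V) = {H, J, K} ∈ τ ✓.
  V = {[I=L], [J], [K]}: π^{-1}(V) = {I, J, K, L} ∉ τ ✗.
  V = {[H], [I=L], [J], [K]}: π^{-1}(V) = {H, I, J, K, L} ∈ τ ✓.
Open sets in the quotient: τ_Q = {{}, {[H]}, {[H], [J]}, {[H], [I=L], [J]}, {[H], [K]}, {[H], [J], [K]}, {[H], [I=L], [J], [K]}} (7 elements).


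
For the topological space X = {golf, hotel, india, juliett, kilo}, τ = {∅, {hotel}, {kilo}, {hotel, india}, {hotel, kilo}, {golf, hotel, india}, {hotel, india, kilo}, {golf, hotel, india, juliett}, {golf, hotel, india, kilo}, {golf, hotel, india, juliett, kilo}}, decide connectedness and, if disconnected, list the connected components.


(X, τ) is disconnected; components = [{kilo}, {golf, hotel, india, juliett}].

Find clopen sets (U ∈ τ with X ∖ U ∈ τ):
  U = ∅, X ∖ U = {golf, hotel, india, juliett, kilo} — both open, so U is clopen.
  U = {kilo}, X ∖ U = {golf, hotel, india, juliett} — both open, so U is clopen.
  U = {golf, hotel, india, juliett}, X ∖ U = {kilo} — both open, so U is clopen.
  U = {golf, hotel, india, juliett, kilo}, X ∖ U = ∅ — both open, so U is clopen.
Nontrivial clopen(s) exist: e.g. {golf, hotel, india, juliett}. So (X, τ) is disconnected.
Compute connected components by grouping points that agree on all clopens:
  component: {kilo}
  component: {golf, hotel, india, juliett}


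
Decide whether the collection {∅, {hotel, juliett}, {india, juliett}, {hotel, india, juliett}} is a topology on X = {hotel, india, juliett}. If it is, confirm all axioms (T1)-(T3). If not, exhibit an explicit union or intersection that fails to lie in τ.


τ is NOT a topology on X.

Axiom (T1): ∅ ∈ τ? Yes; X ∈ τ? Yes.
Axiom (T2/T3): check pairwise unions and intersections of members of τ.
Counterexample for (T3): {hotel, juliett} ∩ {india, juliett} = {juliett} ∉ τ. Therefore τ is NOT a topology.


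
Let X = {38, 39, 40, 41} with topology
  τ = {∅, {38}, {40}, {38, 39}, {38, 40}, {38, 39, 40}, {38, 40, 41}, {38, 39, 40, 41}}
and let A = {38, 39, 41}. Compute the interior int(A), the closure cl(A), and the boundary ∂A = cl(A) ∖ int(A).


int(A) = {38, 39}, cl(A) = {38, 39, 41}, ∂A = {41}.

Closed sets in (X, τ) are complements of opens:
  closed(X, τ) = {∅, {39}, {41}, {39, 41}, {40, 41}, {38, 39, 41}, {39, 40, 41}, {38, 39, 40, 41}}.
int(A) = ⋃ {U ∈ τ : U ⊆ A}. Opens contained in A: ∅, {38}, {38, 39}.
Taking the union of these: int(A) = {38, 39}.
cl(A) = ⋂ {C closed : A ⊆ C}. Closed sets containing A: {38, 39, 41}, {38, 39, 40, 41}.
Intersecting these: cl(A) = {38, 39, 41}.
∂A = cl(A) ∖ int(A) = {38, 39, 41} ∖ {38, 39} = {41}.


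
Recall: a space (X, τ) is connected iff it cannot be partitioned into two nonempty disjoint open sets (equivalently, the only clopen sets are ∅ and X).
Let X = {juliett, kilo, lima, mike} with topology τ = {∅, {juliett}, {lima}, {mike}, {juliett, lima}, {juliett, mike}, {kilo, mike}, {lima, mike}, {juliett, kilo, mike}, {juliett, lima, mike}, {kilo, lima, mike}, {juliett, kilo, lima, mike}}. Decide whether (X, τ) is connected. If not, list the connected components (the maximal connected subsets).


(X, τ) is disconnected; components = [{juliett}, {lima}, {kilo, mike}].

Find clopen sets (U ∈ τ with X ∖ U ∈ τ):
  U = ∅, X ∖ U = {juliett, kilo, lima, mike} — both open, so U is clopen.
  U = {juliett}, X ∖ U = {kilo, lima, mike} — both open, so U is clopen.
  U = {lima}, X ∖ U = {juliett, kilo, mike} — both open, so U is clopen.
  U = {juliett, lima}, X ∖ U = {kilo, mike} — both open, so U is clopen.
  U = {kilo, mike}, X ∖ U = {juliett, lima} — both open, so U is clopen.
  U = {juliett, kilo, mike}, X ∖ U = {lima} — both open, so U is clopen.
  U = {kilo, lima, mike}, X ∖ U = {juliett} — both open, so U is clopen.
  U = {juliett, kilo, lima, mike}, X ∖ U = ∅ — both open, so U is clopen.
Nontrivial clopen(s) exist: e.g. {juliett}. So (X, τ) is disconnected.
Compute connected components by grouping points that agree on all clopens:
  component: {juliett}
  component: {lima}
  component: {kilo, mike}


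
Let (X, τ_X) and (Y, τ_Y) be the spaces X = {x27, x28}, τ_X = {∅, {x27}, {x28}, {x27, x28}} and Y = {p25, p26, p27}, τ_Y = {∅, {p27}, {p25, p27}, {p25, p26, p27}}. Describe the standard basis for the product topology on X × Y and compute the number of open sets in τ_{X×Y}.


Basis B = {∅ × ∅, {x27} × {p27}, {x28} × {p27}, {x27} × {p25, p27}, {x27, x28} × {p27}, {x28} × {p25, p27}, {x27} × {p25, p26, p27}, {x28} × {p25, p26, p27}, {x27, x28} × {p25, p27}, {x27, x28} × {p25, p26, p27}}; |τ_{X×Y}| = 16.

Enumerate products U × V with U ∈ τ_X, V ∈ τ_Y (deduplicated):
  ∅ × ∅ = {} (∅)
  {x27} × {p27} = {(x27,p27)}
  {x28} × {p27} = {(x28,p27)}
  {x27} × {p25, p27} = {(x27,p25), (x27,p27)}
  {x27, x28} × {p27} = {(x27,p27), (x28,p27)}
  {x28} × {p25, p27} = {(x28,p25), (x28,p27)}
  {x27} × {p25, p26, p27} = {(x27,p25), (x27,p26), (x27,p27)}
  {x28} × {p25, p26, p27} = {(x28,p25), (x28,p26), (x28,p27)}
  {x27, x28} × {p25, p27} = {(x27,p25), (x27,p27), (x28,p25), (x28,p27)}
  {x27, x28} × {p25, p26, p27} = {(x27,p25), (x27,p26), (x27,p27), (x28,p25), (x28,p26), (x28,p27)}
These 10 distinct sets form the basis B.
Close under arbitrary unions to get τ_{X×Y}; counting gives |τ_{X×Y}| = 16.


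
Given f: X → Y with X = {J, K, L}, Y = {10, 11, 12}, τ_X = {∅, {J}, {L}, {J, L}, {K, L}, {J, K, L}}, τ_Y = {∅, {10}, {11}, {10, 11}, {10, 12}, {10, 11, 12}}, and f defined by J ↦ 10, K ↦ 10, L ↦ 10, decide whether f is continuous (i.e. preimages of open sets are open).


f IS continuous.

Compute f^{-1}(U) for each U ∈ τ_Y:
  U = ∅: f^{-1}(U) = ∅ ∈ τ_X ✓.
  U = {10}: f^{-1}(U) = {J, K, L} ∈ τ_X ✓.
  U = {11}: f^{-1}(U) = ∅ ∈ τ_X ✓.
  U = {10, 11}: f^{-1}(U) = {J, K, L} ∈ τ_X ✓.
  U = {10, 12}: f^{-1}(U) = {J, K, L} ∈ τ_X ✓.
  U = {10, 11, 12}: f^{-1}(U) = {J, K, L} ∈ τ_X ✓.
Every preimage lies in τ_X, so f IS continuous.


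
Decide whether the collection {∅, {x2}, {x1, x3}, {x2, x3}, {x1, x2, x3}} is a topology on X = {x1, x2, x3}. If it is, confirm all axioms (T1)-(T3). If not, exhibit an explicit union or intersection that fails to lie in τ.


τ is NOT a topology on X.

Axiom (T1): ∅ ∈ τ? Yes; X ∈ τ? Yes.
Axiom (T2/T3): check pairwise unions and intersections of members of τ.
Counterexample for (T3): {x1, x3} ∩ {x2, x3} = {x3} ∉ τ. Therefore τ is NOT a topology.


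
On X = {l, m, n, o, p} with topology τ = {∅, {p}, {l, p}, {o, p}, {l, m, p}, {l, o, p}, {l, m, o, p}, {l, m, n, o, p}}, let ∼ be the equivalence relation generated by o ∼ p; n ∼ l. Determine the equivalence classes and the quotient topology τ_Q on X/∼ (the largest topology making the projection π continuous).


X/∼ = {[l=n], [m], [o=p]}; |τ_Q| = 3.

Equivalence classes: [l=n], [m], [o=p].
Quotient map π: X → X/∼ sends l ↦ [l=n], m ↦ [m], n ↦ [l=n], o ↦ [o=p], p ↦ [o=p].
For each subset V ⊆ X/∼, compute π^{-1}(V) ⊆ X and check whether π^{-1}(V) ∈ τ. V is open in τ_Q iff π^{-1}(V) ∈ τ.
  V = {}: π^{-1}(V) = ∅ ∈ τ ✓.
  V = {[l=n]}: π^{-1}(V) = {l, n} ∉ τ ✗.
  V = {[m]}: π^{-1}(V) = {m} ∉ τ ✗.
  V = {[l=n], [m]}: π^{-1}(V) = {l, m, n} ∉ τ ✗.
  V = {[o=p]}: π^{-1}(V) = {o, p} ∈ τ ✓.
  V = {[l=n], [o=p]}: π^{-1}(V) = {l, n, o, p} ∉ τ ✗.
  V = {[m], [o=p]}: π^{-1}(V) = {m, o, p} ∉ τ ✗.
  V = {[l=n], [m], [o=p]}: π^{-1}(V) = {l, m, n, o, p} ∈ τ ✓.
Open sets in the quotient: τ_Q = {{}, {[o=p]}, {[l=n], [m], [o=p]}} (3 elements).


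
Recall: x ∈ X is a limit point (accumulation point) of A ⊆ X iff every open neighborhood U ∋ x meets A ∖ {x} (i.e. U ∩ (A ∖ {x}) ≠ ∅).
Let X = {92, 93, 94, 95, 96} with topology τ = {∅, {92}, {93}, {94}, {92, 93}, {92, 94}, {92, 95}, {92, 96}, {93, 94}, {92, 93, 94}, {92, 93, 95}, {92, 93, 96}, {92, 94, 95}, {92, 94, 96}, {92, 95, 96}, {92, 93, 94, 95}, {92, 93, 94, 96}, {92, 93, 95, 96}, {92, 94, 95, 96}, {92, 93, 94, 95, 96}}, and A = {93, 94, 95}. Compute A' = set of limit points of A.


A' = ∅

For each x ∈ X, list the open sets U ∈ τ with x ∈ U, then check whether U ∩ (A ∖ {x}) ≠ ∅ for every such U.
  x = 92: open {92} ∋ x has {92} ∩ (A ∖ {92}) = ∅, so x is NOT a limit point.
  x = 93: open {93} ∋ x has {93} ∩ (A ∖ {93}) = ∅, so x is NOT a limit point.
  x = 94: open {94} ∋ x has {94} ∩ (A ∖ {94}) = ∅, so x is NOT a limit point.
  x = 95: open {92, 95} ∋ x has {92, 95} ∩ (A ∖ {95}) = ∅, so x is NOT a limit point.
  x = 96: open {92, 96} ∋ x has {92, 96} ∩ (A ∖ {96}) = ∅, so x is NOT a limit point.
Collecting: A' = ∅.


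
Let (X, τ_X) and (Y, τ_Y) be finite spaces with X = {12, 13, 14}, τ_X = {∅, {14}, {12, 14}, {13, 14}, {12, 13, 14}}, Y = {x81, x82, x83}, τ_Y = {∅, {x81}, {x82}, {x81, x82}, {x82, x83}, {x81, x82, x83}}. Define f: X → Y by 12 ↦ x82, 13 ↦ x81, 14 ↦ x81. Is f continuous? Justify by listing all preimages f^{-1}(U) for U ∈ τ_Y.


f is NOT continuous.

Compute f^{-1}(U) for each U ∈ τ_Y:
  U = ∅: f^{-1}(U) = ∅ ∈ τ_X ✓.
  U = {x81}: f^{-1}(U) = {13, 14} ∈ τ_X ✓.
  U = {x82}: f^{-1}(U) = {12} ∉ τ_X ✗.
  U = {x81, x82}: f^{-1}(U) = {12, 13, 14} ∈ τ_X ✓.
  U = {x82, x83}: f^{-1}(U) = {12} ∉ τ_X ✗.
  U = {x81, x82, x83}: f^{-1}(U) = {12, 13, 14} ∈ τ_X ✓.
Found U = {x82} with f^{-1}(U) = {12} not in τ_X. Therefore f is NOT continuous.


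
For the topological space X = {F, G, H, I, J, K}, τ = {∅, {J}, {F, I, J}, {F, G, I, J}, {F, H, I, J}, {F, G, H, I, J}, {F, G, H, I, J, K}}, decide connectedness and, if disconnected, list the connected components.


(X, τ) is connected.

Find clopen sets (U ∈ τ with X ∖ U ∈ τ):
  U = ∅, X ∖ U = {F, G, H, I, J, K} — both open, so U is clopen.
  U = {F, G, H, I, J, K}, X ∖ U = ∅ — both open, so U is clopen.
Only trivial clopens (∅ and X) exist, so (X, τ) is connected.
Compute connected components by grouping points that agree on all clopens:
  component: {F, G, H, I, J, K}


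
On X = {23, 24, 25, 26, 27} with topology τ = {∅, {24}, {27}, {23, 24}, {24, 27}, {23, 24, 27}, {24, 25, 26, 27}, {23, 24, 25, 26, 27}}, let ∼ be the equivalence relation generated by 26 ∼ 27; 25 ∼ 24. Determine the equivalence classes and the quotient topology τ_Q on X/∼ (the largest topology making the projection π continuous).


X/∼ = {[23], [24=25], [26=27]}; |τ_Q| = 3.

Equivalence classes: [23], [24=25], [26=27].
Quotient map π: X → X/∼ sends 23 ↦ [23], 24 ↦ [24=25], 25 ↦ [24=25], 26 ↦ [26=27], 27 ↦ [26=27].
For each subset V ⊆ X/∼, compute π^{-1}(V) ⊆ X and check whether π^{-1}(V) ∈ τ. V is open in τ_Q iff π^{-1}(V) ∈ τ.
  V = {}: π^{-1}(V) = ∅ ∈ τ ✓.
  V = {[23]}: π^{-1}(V) = {23} ∉ τ ✗.
  V = {[24=25]}: π^{-1}(V) = {24, 25} ∉ τ ✗.
  V = {[23], [24=25]}: π^{-1}(V) = {23, 24, 25} ∉ τ ✗.
  V = {[26=27]}: π^{-1}(V) = {26, 27} ∉ τ ✗.
  V = {[23], [26=27]}: π^{-1}(V) = {23, 26, 27} ∉ τ ✗.
  V = {[24=25], [26=27]}: π^{-1}(V) = {24, 25, 26, 27} ∈ τ ✓.
  V = {[23], [24=25], [26=27]}: π^{-1}(V) = {23, 24, 25, 26, 27} ∈ τ ✓.
Open sets in the quotient: τ_Q = {{}, {[24=25], [26=27]}, {[23], [24=25], [26=27]}} (3 elements).


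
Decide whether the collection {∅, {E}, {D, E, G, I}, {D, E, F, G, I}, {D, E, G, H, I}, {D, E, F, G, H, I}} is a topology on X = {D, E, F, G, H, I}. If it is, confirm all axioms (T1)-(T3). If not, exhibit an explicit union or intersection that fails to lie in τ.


τ IS a topology on X.

Axiom (T1): ∅ ∈ τ? Yes; X ∈ τ? Yes.
Axiom (T2/T3): check pairwise unions and intersections of members of τ.
All pairwise intersections and unions checked — each lies in τ. Therefore τ satisfies (T1), (T2), (T3): it IS a topology on X.


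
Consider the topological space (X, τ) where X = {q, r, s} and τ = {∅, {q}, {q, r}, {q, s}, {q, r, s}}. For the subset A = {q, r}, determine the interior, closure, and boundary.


int(A) = {q, r}, cl(A) = {q, r, s}, ∂A = {s}.

Closed sets in (X, τ) are complements of opens:
  closed(X, τ) = {∅, {r}, {s}, {r, s}, {q, r, s}}.
int(A) = ⋃ {U ∈ τ : U ⊆ A}. Opens contained in A: ∅, {q}, {q, r}.
Taking the union of these: int(A) = {q, r}.
cl(A) = ⋂ {C closed : A ⊆ C}. Closed sets containing A: {q, r, s}.
Intersecting these: cl(A) = {q, r, s}.
∂A = cl(A) ∖ int(A) = {q, r, s} ∖ {q, r} = {s}.
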